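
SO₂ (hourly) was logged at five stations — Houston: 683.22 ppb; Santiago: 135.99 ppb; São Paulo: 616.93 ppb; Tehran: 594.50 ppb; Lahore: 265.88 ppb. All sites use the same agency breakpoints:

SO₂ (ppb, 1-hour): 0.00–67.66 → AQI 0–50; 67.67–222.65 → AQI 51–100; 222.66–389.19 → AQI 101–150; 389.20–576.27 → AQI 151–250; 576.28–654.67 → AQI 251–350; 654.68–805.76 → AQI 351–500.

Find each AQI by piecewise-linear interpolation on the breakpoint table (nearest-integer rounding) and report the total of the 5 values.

Houston: 683.22 lies in 654.68–805.76, so I_lo=351, I_hi=500, C_lo=654.68, C_hi=805.76.
(500−351)/(805.76−654.68) × (683.22−654.68) + 351 = 149/151.08 × 28.54 + 351 ≈ 379.15 → 379.
Santiago: row 67.67–222.65 (AQI 51–100). (100−51)·(135.99−67.67)/(222.65−67.67) + 51 = 49·68.32/154.98 + 51 ≈ 72.60 → 73.
São Paulo: row 576.28–654.67 (AQI 251–350). (350−251)·(616.93−576.28)/(654.67−576.28) + 251 = 99·40.65/78.39 + 251 ≈ 302.34 → 302.
Tehran 594.50: bracket 576.28–654.67 → index 251–350; slope 99/78.39, offset 18.22.
AQI = 251 + 99/78.39·18.22 ≈ 274.01 ⇒ 274.
Lahore: 265.88 ∈ [222.66, 389.19] ↔ index [101, 150].
101 + (265.88−222.66)·(150−101)/(389.19−222.66) = 101 + 43.22·49/166.53 ≈ 113.72, so AQI = 114.
AQIs: Houston=379, Santiago=73, São Paulo=302, Tehran=274, Lahore=114. Sum = 379 + 73 + 302 + 274 + 114 = 1142.

1142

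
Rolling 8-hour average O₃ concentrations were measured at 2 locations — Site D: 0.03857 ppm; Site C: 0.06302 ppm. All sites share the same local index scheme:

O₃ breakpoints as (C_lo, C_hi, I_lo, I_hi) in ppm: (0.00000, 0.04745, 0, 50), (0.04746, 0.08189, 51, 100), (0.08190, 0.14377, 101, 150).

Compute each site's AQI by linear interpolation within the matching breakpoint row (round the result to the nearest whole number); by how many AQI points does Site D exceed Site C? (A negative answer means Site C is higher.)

Site D: 0.03857 ∈ [0.00000, 0.04745] ↔ index [0, 50].
0 + (0.03857−0.00000)·(50−0)/(0.04745−0.00000) = 0 + 0.03857·50/0.04745 ≈ 40.64, so AQI = 41.
Site C: row 0.04746–0.08189 (AQI 51–100). (100−51)·(0.06302−0.04746)/(0.08189−0.04746) + 51 = 49·0.01556/0.03443 + 51 ≈ 73.14 → 73.
AQIs: Site D=41, Site C=73. Site D (41) − Site C (73) = -32.

-32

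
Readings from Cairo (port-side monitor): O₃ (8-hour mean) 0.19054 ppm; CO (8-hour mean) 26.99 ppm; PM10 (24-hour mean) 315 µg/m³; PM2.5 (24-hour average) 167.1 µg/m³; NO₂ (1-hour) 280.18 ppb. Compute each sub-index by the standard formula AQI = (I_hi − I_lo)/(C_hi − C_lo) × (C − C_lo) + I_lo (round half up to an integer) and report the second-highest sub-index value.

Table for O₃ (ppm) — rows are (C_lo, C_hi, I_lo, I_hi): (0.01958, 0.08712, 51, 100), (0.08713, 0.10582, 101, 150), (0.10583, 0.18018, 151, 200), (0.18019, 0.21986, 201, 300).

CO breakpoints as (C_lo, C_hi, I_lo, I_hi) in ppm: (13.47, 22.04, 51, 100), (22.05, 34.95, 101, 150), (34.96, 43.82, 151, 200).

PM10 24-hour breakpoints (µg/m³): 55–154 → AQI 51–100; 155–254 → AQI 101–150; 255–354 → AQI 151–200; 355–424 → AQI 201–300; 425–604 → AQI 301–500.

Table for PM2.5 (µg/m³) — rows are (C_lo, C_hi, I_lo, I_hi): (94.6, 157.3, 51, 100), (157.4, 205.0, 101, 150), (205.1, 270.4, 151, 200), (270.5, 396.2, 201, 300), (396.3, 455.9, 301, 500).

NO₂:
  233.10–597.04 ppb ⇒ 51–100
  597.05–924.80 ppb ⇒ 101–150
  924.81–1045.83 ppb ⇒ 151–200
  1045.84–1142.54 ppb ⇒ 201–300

181

O₃: 0.19054 ∈ [0.18019, 0.21986] ↔ index [201, 300].
201 + (0.19054−0.18019)·(300−201)/(0.21986−0.18019) = 201 + 0.01035·99/0.03967 ≈ 226.83, so AQI = 227.
CO: 26.99 lies in 22.05–34.95, so I_lo=101, I_hi=150, C_lo=22.05, C_hi=34.95.
(150−101)/(34.95−22.05) × (26.99−22.05) + 101 = 49/12.90 × 4.94 + 101 ≈ 119.76 → 120.
PM10: 315 lies in 255–354, so I_lo=151, I_hi=200, C_lo=255, C_hi=354.
(200−151)/(354−255) × (315−255) + 151 = 49/99 × 60 + 151 ≈ 180.70 → 181.
PM2.5: 167.1 lies in 157.4–205.0, so I_lo=101, I_hi=150, C_lo=157.4, C_hi=205.0.
(150−101)/(205.0−157.4) × (167.1−157.4) + 101 = 49/47.6 × 9.7 + 101 ≈ 110.99 → 111.
NO₂: row 233.10–597.04 (AQI 51–100). (100−51)·(280.18−233.10)/(597.04−233.10) + 51 = 49·47.08/363.94 + 51 ≈ 57.34 → 57.
Sub-indices: O₃→227, CO→120, PM10→181, PM2.5→111, NO₂→57. Ranked high→low: 227, 181, 120, 111, 57. Second-highest sub-index = 181.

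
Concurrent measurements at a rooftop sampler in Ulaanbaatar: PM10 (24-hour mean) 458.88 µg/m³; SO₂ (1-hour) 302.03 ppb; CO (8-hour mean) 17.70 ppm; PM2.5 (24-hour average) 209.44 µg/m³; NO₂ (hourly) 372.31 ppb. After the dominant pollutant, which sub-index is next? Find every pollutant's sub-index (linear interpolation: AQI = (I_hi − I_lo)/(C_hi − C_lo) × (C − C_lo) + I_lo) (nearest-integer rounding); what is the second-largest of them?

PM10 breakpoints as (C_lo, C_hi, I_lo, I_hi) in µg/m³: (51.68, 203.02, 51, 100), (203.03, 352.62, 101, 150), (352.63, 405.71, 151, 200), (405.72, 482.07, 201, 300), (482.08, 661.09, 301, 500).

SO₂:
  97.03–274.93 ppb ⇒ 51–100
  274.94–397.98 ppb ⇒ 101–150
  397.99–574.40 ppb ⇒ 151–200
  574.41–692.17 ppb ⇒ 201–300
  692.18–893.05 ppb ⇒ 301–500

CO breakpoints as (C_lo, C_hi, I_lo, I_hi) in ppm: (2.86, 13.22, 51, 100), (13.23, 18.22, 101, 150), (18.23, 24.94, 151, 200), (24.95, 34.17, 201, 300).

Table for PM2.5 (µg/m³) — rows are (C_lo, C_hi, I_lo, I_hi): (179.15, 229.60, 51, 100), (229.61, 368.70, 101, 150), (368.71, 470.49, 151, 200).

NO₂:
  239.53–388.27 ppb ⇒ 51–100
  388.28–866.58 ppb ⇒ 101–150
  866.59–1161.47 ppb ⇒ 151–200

PM10: 458.88 ∈ [405.72, 482.07] ↔ index [201, 300].
201 + (458.88−405.72)·(300−201)/(482.07−405.72) = 201 + 53.16·99/76.35 ≈ 269.93, so AQI = 270.
SO₂ 302.03: bracket 274.94–397.98 → index 101–150; slope 49/123.04, offset 27.09.
AQI = 101 + 49/123.04·27.09 ≈ 111.79 ⇒ 112.
CO: 17.70 ∈ [13.23, 18.22] ↔ index [101, 150].
101 + (17.70−13.23)·(150−101)/(18.22−13.23) = 101 + 4.47·49/4.99 ≈ 144.89, so AQI = 145.
PM2.5: 209.44 ∈ [179.15, 229.60] ↔ index [51, 100].
51 + (209.44−179.15)·(100−51)/(229.60−179.15) = 51 + 30.29·49/50.45 ≈ 80.42, so AQI = 80.
NO₂: 372.31 ∈ [239.53, 388.27] ↔ index [51, 100].
51 + (372.31−239.53)·(100−51)/(388.27−239.53) = 51 + 132.78·49/148.74 ≈ 94.74, so AQI = 95.
Sub-indices: PM10→270, SO₂→112, CO→145, PM2.5→80, NO₂→95. Ranked high→low: 270, 145, 112, 95, 80. Second-highest sub-index = 145.

145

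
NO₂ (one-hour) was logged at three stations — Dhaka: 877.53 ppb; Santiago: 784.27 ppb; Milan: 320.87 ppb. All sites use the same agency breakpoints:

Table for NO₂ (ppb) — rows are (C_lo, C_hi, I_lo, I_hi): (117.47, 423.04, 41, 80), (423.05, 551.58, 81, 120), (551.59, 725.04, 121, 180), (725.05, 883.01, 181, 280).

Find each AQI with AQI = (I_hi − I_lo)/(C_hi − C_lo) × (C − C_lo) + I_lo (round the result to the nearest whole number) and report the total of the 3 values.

Dhaka: 877.53 ∈ [725.05, 883.01] ↔ index [181, 280].
181 + (877.53−725.05)·(280−181)/(883.01−725.05) = 181 + 152.48·99/157.96 ≈ 276.57, so AQI = 277.
Santiago 784.27: bracket 725.05–883.01 → index 181–280; slope 99/157.96, offset 59.22.
AQI = 181 + 99/157.96·59.22 ≈ 218.12 ⇒ 218.
Milan: 320.87 ∈ [117.47, 423.04] ↔ index [41, 80].
41 + (320.87−117.47)·(80−41)/(423.04−117.47) = 41 + 203.40·39/305.57 ≈ 66.96, so AQI = 67.
AQIs: Dhaka=277, Santiago=218, Milan=67. Sum = 277 + 218 + 67 = 562.

562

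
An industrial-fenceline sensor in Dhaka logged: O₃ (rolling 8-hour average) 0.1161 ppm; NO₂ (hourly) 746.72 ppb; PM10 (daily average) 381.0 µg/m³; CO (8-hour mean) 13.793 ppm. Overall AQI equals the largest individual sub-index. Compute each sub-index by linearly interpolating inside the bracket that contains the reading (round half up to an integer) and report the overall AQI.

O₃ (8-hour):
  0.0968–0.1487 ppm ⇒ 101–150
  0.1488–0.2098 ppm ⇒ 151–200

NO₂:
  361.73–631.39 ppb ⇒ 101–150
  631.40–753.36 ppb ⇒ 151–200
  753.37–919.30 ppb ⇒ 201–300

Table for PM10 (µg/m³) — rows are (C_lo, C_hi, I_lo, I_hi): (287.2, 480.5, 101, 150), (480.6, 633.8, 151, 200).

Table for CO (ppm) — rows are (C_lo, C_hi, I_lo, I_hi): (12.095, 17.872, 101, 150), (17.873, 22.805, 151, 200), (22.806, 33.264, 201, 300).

O₃ 0.1161: bracket 0.0968–0.1487 → index 101–150; slope 49/0.0519, offset 0.0193.
AQI = 101 + 49/0.0519·0.0193 ≈ 119.22 ⇒ 119.
NO₂: 746.72 lies in 631.40–753.36, so I_lo=151, I_hi=200, C_lo=631.40, C_hi=753.36.
(200−151)/(753.36−631.40) × (746.72−631.40) + 151 = 49/121.96 × 115.32 + 151 ≈ 197.33 → 197.
PM10: 381.0 lies in 287.2–480.5, so I_lo=101, I_hi=150, C_lo=287.2, C_hi=480.5.
(150−101)/(480.5−287.2) × (381.0−287.2) + 101 = 49/193.3 × 93.8 + 101 ≈ 124.78 → 125.
CO: 13.793 ∈ [12.095, 17.872] ↔ index [101, 150].
101 + (13.793−12.095)·(150−101)/(17.872−12.095) = 101 + 1.698·49/5.777 ≈ 115.40, so AQI = 115.
Sub-indices: O₃→119, NO₂→197, PM10→125, CO→115. Overall AQI = max = 197; dominant pollutant is NO₂.

197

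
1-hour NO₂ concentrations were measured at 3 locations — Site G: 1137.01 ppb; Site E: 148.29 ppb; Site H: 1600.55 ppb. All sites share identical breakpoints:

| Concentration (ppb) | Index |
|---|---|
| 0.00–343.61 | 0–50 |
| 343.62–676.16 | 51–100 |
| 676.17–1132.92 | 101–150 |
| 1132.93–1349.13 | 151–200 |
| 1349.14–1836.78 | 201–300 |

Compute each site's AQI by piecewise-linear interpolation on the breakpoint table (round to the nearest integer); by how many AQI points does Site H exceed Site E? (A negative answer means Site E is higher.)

230

Site G: row 1132.93–1349.13 (AQI 151–200). (200−151)·(1137.01−1132.93)/(1349.13−1132.93) + 151 = 49·4.08/216.20 + 151 ≈ 151.92 → 152.
Site E: 148.29 lies in 0.00–343.61, so I_lo=0, I_hi=50, C_lo=0.00, C_hi=343.61.
(50−0)/(343.61−0.00) × (148.29−0.00) + 0 = 50/343.61 × 148.29 + 0 ≈ 21.58 → 22.
Site H: 1600.55 ∈ [1349.14, 1836.78] ↔ index [201, 300].
201 + (1600.55−1349.14)·(300−201)/(1836.78−1349.14) = 201 + 251.41·99/487.64 ≈ 252.04, so AQI = 252.
AQIs: Site G=152, Site E=22, Site H=252. Site H (252) − Site E (22) = 230.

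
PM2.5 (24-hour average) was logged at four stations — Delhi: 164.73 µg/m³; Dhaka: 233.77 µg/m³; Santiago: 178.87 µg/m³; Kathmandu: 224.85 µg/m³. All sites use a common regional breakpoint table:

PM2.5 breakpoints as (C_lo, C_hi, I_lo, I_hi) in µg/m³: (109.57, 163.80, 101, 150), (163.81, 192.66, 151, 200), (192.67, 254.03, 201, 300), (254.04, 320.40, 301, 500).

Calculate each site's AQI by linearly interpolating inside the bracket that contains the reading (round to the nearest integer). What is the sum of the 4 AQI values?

850

Delhi: 164.73 ∈ [163.81, 192.66] ↔ index [151, 200].
151 + (164.73−163.81)·(200−151)/(192.66−163.81) = 151 + 0.92·49/28.85 ≈ 152.56, so AQI = 153.
Dhaka: 233.77 lies in 192.67–254.03, so I_lo=201, I_hi=300, C_lo=192.67, C_hi=254.03.
(300−201)/(254.03−192.67) × (233.77−192.67) + 201 = 99/61.36 × 41.10 + 201 ≈ 267.31 → 267.
Santiago: row 163.81–192.66 (AQI 151–200). (200−151)·(178.87−163.81)/(192.66−163.81) + 151 = 49·15.06/28.85 + 151 ≈ 176.58 → 177.
Kathmandu 224.85: bracket 192.67–254.03 → index 201–300; slope 99/61.36, offset 32.18.
AQI = 201 + 99/61.36·32.18 ≈ 252.92 ⇒ 253.
AQIs: Delhi=153, Dhaka=267, Santiago=177, Kathmandu=253. Sum = 153 + 267 + 177 + 253 = 850.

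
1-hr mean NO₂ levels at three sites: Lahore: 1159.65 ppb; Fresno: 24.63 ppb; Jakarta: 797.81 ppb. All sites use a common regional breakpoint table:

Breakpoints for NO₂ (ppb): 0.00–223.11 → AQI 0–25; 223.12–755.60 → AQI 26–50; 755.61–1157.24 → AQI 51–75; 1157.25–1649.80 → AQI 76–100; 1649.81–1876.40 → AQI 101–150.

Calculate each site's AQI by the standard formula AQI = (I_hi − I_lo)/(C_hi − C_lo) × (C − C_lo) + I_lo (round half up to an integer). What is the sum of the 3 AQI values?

133

Lahore 1159.65: bracket 1157.25–1649.80 → index 76–100; slope 24/492.55, offset 2.40.
AQI = 76 + 24/492.55·2.40 ≈ 76.12 ⇒ 76.
Fresno 24.63: bracket 0.00–223.11 → index 0–25; slope 25/223.11, offset 24.63.
AQI = 0 + 25/223.11·24.63 ≈ 2.76 ⇒ 3.
Jakarta: 797.81 ∈ [755.61, 1157.24] ↔ index [51, 75].
51 + (797.81−755.61)·(75−51)/(1157.24−755.61) = 51 + 42.20·24/401.63 ≈ 53.52, so AQI = 54.
AQIs: Lahore=76, Fresno=3, Jakarta=54. Sum = 76 + 3 + 54 = 133.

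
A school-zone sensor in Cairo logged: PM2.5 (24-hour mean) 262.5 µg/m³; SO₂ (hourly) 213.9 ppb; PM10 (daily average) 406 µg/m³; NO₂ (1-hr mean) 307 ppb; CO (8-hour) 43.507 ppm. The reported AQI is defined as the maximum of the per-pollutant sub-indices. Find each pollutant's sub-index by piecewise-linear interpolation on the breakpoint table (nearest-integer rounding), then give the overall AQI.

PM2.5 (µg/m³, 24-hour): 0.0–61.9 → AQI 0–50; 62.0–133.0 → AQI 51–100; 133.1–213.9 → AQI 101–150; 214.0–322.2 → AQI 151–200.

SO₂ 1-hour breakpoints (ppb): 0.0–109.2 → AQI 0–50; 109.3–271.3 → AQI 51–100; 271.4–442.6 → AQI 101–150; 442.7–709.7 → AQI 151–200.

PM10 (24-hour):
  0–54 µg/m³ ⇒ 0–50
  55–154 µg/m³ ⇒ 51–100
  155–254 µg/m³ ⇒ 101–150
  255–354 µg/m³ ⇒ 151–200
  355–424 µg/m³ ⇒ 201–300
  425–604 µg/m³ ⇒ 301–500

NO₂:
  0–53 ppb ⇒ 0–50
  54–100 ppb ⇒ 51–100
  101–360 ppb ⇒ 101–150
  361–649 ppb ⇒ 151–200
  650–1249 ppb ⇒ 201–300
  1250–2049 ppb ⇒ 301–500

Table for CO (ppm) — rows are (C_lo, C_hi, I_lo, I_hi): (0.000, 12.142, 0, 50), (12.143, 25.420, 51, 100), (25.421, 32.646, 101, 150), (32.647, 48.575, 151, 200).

274

PM2.5 262.5: bracket 214.0–322.2 → index 151–200; slope 49/108.2, offset 48.5.
AQI = 151 + 49/108.2·48.5 ≈ 172.96 ⇒ 173.
SO₂: 213.9 lies in 109.3–271.3, so I_lo=51, I_hi=100, C_lo=109.3, C_hi=271.3.
(100−51)/(271.3−109.3) × (213.9−109.3) + 51 = 49/162.0 × 104.6 + 51 ≈ 82.64 → 83.
PM10: 406 ∈ [355, 424] ↔ index [201, 300].
201 + (406−355)·(300−201)/(424−355) = 201 + 51·99/69 ≈ 274.17, so AQI = 274.
NO₂ 307: bracket 101–360 → index 101–150; slope 49/259, offset 206.
AQI = 101 + 49/259·206 ≈ 139.97 ⇒ 140.
CO: 43.507 lies in 32.647–48.575, so I_lo=151, I_hi=200, C_lo=32.647, C_hi=48.575.
(200−151)/(48.575−32.647) × (43.507−32.647) + 151 = 49/15.928 × 10.860 + 151 ≈ 184.41 → 184.
Sub-indices: PM2.5→173, SO₂→83, PM10→274, NO₂→140, CO→184. Overall AQI = max = 274; dominant pollutant is PM10.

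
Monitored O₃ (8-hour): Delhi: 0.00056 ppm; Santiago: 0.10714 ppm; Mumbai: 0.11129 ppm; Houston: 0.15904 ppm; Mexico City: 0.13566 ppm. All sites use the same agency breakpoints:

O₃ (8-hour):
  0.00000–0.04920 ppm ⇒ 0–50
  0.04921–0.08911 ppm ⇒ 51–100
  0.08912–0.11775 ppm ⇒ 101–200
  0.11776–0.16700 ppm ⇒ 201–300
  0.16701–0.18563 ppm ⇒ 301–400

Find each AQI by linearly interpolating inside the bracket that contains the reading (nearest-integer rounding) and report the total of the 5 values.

863

Delhi: 0.00056 lies in 0.00000–0.04920, so I_lo=0, I_hi=50, C_lo=0.00000, C_hi=0.04920.
(50−0)/(0.04920−0.00000) × (0.00056−0.00000) + 0 = 50/0.04920 × 0.00056 + 0 ≈ 0.57 → 1.
Santiago: 0.10714 lies in 0.08912–0.11775, so I_lo=101, I_hi=200, C_lo=0.08912, C_hi=0.11775.
(200−101)/(0.11775−0.08912) × (0.10714−0.08912) + 101 = 99/0.02863 × 0.01802 + 101 ≈ 163.31 → 163.
Mumbai 0.11129: bracket 0.08912–0.11775 → index 101–200; slope 99/0.02863, offset 0.02217.
AQI = 101 + 99/0.02863·0.02217 ≈ 177.66 ⇒ 178.
Houston: 0.15904 ∈ [0.11776, 0.16700] ↔ index [201, 300].
201 + (0.15904−0.11776)·(300−201)/(0.16700−0.11776) = 201 + 0.04128·99/0.04924 ≈ 284.00, so AQI = 284.
Mexico City 0.13566: bracket 0.11776–0.16700 → index 201–300; slope 99/0.04924, offset 0.01790.
AQI = 201 + 99/0.04924·0.01790 ≈ 236.99 ⇒ 237.
AQIs: Delhi=1, Santiago=163, Mumbai=178, Houston=284, Mexico City=237. Sum = 1 + 163 + 178 + 284 + 237 = 863.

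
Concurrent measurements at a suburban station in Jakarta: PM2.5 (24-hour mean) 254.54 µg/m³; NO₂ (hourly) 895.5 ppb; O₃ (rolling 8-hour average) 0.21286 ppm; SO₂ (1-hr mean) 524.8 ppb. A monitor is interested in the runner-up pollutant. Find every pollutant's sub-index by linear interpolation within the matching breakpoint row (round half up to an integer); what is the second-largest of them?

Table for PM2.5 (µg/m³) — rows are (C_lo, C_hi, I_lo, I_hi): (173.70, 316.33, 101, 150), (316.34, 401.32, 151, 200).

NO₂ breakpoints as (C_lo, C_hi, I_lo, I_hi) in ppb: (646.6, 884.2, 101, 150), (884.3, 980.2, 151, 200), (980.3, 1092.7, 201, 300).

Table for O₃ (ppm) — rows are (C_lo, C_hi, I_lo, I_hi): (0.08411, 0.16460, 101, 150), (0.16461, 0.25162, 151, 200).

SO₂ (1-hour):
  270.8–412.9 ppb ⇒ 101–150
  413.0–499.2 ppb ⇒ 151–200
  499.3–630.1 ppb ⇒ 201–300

PM2.5: 254.54 lies in 173.70–316.33, so I_lo=101, I_hi=150, C_lo=173.70, C_hi=316.33.
(150−101)/(316.33−173.70) × (254.54−173.70) + 101 = 49/142.63 × 80.84 + 101 ≈ 128.77 → 129.
NO₂: 895.5 lies in 884.3–980.2, so I_lo=151, I_hi=200, C_lo=884.3, C_hi=980.2.
(200−151)/(980.2−884.3) × (895.5−884.3) + 151 = 49/95.9 × 11.2 + 151 ≈ 156.72 → 157.
O₃ 0.21286: bracket 0.16461–0.25162 → index 151–200; slope 49/0.08701, offset 0.04825.
AQI = 151 + 49/0.08701·0.04825 ≈ 178.17 ⇒ 178.
SO₂: 524.8 ∈ [499.3, 630.1] ↔ index [201, 300].
201 + (524.8−499.3)·(300−201)/(630.1−499.3) = 201 + 25.5·99/130.8 ≈ 220.30, so AQI = 220.
Sub-indices: PM2.5→129, NO₂→157, O₃→178, SO₂→220. Ranked high→low: 220, 178, 157, 129. Second-highest sub-index = 178.

178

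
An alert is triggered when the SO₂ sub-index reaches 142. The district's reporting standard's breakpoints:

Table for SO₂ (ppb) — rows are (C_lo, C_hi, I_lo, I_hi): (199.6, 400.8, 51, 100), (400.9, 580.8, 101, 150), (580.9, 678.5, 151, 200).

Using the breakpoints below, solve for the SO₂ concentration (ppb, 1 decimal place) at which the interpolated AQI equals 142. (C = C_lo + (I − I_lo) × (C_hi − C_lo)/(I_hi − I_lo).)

AQI 142 lies in the 101–150 band, which corresponds to 400.9–580.8 ppb.
C = 400.9 + (142−101)×(580.8−400.9)/(150−101) = 400.9 + 41×179.9/49 ≈ 551.429 ppb → 551.4 ppb to 1 dp.

551.4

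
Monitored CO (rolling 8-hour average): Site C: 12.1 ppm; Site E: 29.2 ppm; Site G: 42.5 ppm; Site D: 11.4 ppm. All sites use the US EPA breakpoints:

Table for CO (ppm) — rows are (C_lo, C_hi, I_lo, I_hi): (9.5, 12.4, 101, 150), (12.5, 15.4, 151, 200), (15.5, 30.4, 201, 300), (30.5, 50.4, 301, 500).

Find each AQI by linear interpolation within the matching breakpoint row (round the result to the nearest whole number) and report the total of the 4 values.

991

Site C: row 9.5–12.4 (AQI 101–150). (150−101)·(12.1−9.5)/(12.4−9.5) + 101 = 49·2.6/2.9 + 101 ≈ 144.93 → 145.
Site E: 29.2 lies in 15.5–30.4, so I_lo=201, I_hi=300, C_lo=15.5, C_hi=30.4.
(300−201)/(30.4−15.5) × (29.2−15.5) + 201 = 99/14.9 × 13.7 + 201 ≈ 292.03 → 292.
Site G: 42.5 ∈ [30.5, 50.4] ↔ index [301, 500].
301 + (42.5−30.5)·(500−301)/(50.4−30.5) = 301 + 12.0·199/19.9 ≈ 421.00, so AQI = 421.
Site D: 11.4 lies in 9.5–12.4, so I_lo=101, I_hi=150, C_lo=9.5, C_hi=12.4.
(150−101)/(12.4−9.5) × (11.4−9.5) + 101 = 49/2.9 × 1.9 + 101 ≈ 133.10 → 133.
AQIs: Site C=145, Site E=292, Site G=421, Site D=133. Sum = 145 + 292 + 421 + 133 = 991.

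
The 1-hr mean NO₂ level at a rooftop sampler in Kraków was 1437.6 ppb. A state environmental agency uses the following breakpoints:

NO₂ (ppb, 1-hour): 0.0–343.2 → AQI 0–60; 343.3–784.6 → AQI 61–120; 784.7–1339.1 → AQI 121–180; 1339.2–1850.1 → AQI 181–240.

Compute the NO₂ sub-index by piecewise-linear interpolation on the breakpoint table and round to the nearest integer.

NO₂: 1437.6 ∈ [1339.2, 1850.1] ↔ index [181, 240].
181 + (1437.6−1339.2)·(240−181)/(1850.1−1339.2) = 181 + 98.4·59/510.9 ≈ 192.36, so AQI = 192.

192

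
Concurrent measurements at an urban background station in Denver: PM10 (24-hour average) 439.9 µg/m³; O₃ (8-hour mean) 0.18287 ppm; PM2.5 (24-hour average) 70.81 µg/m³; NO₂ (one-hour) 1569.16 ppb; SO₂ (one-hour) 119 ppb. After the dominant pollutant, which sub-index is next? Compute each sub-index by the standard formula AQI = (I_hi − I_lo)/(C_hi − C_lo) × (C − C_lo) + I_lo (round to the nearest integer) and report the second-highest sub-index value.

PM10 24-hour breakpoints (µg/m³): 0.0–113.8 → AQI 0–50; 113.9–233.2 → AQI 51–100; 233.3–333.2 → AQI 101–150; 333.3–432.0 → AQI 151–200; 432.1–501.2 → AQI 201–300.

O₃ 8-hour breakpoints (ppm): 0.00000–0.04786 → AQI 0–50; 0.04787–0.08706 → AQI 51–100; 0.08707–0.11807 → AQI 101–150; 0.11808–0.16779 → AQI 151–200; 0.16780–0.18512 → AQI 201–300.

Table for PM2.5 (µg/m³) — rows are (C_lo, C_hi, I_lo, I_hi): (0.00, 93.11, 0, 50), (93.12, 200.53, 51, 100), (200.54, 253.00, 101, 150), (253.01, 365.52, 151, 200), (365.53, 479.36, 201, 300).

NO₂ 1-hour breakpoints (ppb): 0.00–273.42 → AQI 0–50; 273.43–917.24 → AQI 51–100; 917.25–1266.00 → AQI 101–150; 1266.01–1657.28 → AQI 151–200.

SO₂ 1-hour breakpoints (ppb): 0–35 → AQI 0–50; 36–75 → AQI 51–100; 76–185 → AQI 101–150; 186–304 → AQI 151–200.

PM10: 439.9 ∈ [432.1, 501.2] ↔ index [201, 300].
201 + (439.9−432.1)·(300−201)/(501.2−432.1) = 201 + 7.8·99/69.1 ≈ 212.18, so AQI = 212.
O₃: 0.18287 ∈ [0.16780, 0.18512] ↔ index [201, 300].
201 + (0.18287−0.16780)·(300−201)/(0.18512−0.16780) = 201 + 0.01507·99/0.01732 ≈ 287.14, so AQI = 287.
PM2.5 70.81: bracket 0.00–93.11 → index 0–50; slope 50/93.11, offset 70.81.
AQI = 0 + 50/93.11·70.81 ≈ 38.02 ⇒ 38.
NO₂ 1569.16: bracket 1266.01–1657.28 → index 151–200; slope 49/391.27, offset 303.15.
AQI = 151 + 49/391.27·303.15 ≈ 188.96 ⇒ 189.
SO₂: row 76–185 (AQI 101–150). (150−101)·(119−76)/(185−76) + 101 = 49·43/109 + 101 ≈ 120.33 → 120.
Sub-indices: PM10→212, O₃→287, PM2.5→38, NO₂→189, SO₂→120. Ranked high→low: 287, 212, 189, 120, 38. Second-highest sub-index = 212.

212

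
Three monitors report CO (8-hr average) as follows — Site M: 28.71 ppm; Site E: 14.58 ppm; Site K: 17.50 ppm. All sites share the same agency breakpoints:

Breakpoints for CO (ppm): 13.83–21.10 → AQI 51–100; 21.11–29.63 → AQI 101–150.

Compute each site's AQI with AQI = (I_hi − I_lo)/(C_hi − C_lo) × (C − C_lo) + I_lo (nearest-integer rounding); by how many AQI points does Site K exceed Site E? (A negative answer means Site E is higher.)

20

Site M: 28.71 ∈ [21.11, 29.63] ↔ index [101, 150].
101 + (28.71−21.11)·(150−101)/(29.63−21.11) = 101 + 7.60·49/8.52 ≈ 144.71, so AQI = 145.
Site E: 14.58 lies in 13.83–21.10, so I_lo=51, I_hi=100, C_lo=13.83, C_hi=21.10.
(100−51)/(21.10−13.83) × (14.58−13.83) + 51 = 49/7.27 × 0.75 + 51 ≈ 56.06 → 56.
Site K: row 13.83–21.10 (AQI 51–100). (100−51)·(17.50−13.83)/(21.10−13.83) + 51 = 49·3.67/7.27 + 51 ≈ 75.74 → 76.
AQIs: Site M=145, Site E=56, Site K=76. Site K (76) − Site E (56) = 20.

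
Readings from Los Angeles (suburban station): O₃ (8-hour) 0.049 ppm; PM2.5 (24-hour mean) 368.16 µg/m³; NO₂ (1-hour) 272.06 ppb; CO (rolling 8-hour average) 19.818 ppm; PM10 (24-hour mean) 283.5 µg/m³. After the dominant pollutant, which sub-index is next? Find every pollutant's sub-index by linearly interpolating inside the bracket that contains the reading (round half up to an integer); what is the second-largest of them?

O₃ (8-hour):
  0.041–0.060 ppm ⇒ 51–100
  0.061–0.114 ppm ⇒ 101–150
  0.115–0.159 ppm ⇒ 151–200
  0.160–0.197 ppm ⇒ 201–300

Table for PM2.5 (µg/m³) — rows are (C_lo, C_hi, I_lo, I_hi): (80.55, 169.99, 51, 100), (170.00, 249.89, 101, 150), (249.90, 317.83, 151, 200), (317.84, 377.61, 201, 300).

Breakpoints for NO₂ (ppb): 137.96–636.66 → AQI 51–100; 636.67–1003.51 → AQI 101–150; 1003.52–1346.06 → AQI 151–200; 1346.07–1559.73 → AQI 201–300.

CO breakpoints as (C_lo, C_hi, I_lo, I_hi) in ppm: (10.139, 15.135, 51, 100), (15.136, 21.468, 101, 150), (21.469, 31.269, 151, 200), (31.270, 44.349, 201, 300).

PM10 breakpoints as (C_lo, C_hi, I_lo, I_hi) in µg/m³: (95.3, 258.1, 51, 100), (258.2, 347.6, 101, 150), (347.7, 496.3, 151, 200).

137

O₃: 0.049 ∈ [0.041, 0.060] ↔ index [51, 100].
51 + (0.049−0.041)·(100−51)/(0.060−0.041) = 51 + 0.008·49/0.019 ≈ 71.63, so AQI = 72.
PM2.5 368.16: bracket 317.84–377.61 → index 201–300; slope 99/59.77, offset 50.32.
AQI = 201 + 99/59.77·50.32 ≈ 284.35 ⇒ 284.
NO₂ 272.06: bracket 137.96–636.66 → index 51–100; slope 49/498.70, offset 134.10.
AQI = 51 + 49/498.70·134.10 ≈ 64.18 ⇒ 64.
CO 19.818: bracket 15.136–21.468 → index 101–150; slope 49/6.332, offset 4.682.
AQI = 101 + 49/6.332·4.682 ≈ 137.23 ⇒ 137.
PM10: 283.5 ∈ [258.2, 347.6] ↔ index [101, 150].
101 + (283.5−258.2)·(150−101)/(347.6−258.2) = 101 + 25.3·49/89.4 ≈ 114.87, so AQI = 115.
Sub-indices: O₃→72, PM2.5→284, NO₂→64, CO→137, PM10→115. Ranked high→low: 284, 137, 115, 72, 64. Second-highest sub-index = 137.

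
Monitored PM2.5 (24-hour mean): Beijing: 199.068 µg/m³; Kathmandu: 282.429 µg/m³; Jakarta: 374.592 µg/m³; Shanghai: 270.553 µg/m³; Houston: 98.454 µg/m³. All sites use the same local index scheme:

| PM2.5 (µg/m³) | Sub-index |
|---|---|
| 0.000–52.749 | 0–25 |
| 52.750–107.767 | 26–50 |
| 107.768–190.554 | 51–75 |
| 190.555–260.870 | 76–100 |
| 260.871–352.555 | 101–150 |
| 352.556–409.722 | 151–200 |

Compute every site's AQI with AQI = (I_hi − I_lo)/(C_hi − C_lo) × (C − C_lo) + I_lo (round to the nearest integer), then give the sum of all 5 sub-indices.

Beijing: 199.068 ∈ [190.555, 260.870] ↔ index [76, 100].
76 + (199.068−190.555)·(100−76)/(260.870−190.555) = 76 + 8.513·24/70.315 ≈ 78.91, so AQI = 79.
Kathmandu: row 260.871–352.555 (AQI 101–150). (150−101)·(282.429−260.871)/(352.555−260.871) + 101 = 49·21.558/91.684 + 101 ≈ 112.52 → 113.
Jakarta: row 352.556–409.722 (AQI 151–200). (200−151)·(374.592−352.556)/(409.722−352.556) + 151 = 49·22.036/57.166 + 151 ≈ 169.89 → 170.
Shanghai: 270.553 ∈ [260.871, 352.555] ↔ index [101, 150].
101 + (270.553−260.871)·(150−101)/(352.555−260.871) = 101 + 9.682·49/91.684 ≈ 106.17, so AQI = 106.
Houston: row 52.750–107.767 (AQI 26–50). (50−26)·(98.454−52.750)/(107.767−52.750) + 26 = 24·45.704/55.017 + 26 ≈ 45.94 → 46.
AQIs: Beijing=79, Kathmandu=113, Jakarta=170, Shanghai=106, Houston=46. Sum = 79 + 113 + 170 + 106 + 46 = 514.

514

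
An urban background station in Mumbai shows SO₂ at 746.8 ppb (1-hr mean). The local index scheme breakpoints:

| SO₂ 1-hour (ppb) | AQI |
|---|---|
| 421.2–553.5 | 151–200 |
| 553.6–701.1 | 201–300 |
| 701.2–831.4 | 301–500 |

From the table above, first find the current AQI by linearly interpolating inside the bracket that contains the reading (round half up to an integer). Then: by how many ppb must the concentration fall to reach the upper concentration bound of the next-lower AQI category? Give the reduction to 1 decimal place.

45.7

SO₂: 746.8 lies in 701.2–831.4, so I_lo=301, I_hi=500, C_lo=701.2, C_hi=831.4.
(500−301)/(831.4−701.2) × (746.8−701.2) + 301 = 199/130.2 × 45.6 + 301 ≈ 370.70 → 371.
Current AQI 371 is in the Hazardous range (301–500). The next-lower category tops out at AQI 300, whose upper concentration bound is 701.1 ppb.
Reduction needed = 746.8 − 701.1 = 45.7 ppb.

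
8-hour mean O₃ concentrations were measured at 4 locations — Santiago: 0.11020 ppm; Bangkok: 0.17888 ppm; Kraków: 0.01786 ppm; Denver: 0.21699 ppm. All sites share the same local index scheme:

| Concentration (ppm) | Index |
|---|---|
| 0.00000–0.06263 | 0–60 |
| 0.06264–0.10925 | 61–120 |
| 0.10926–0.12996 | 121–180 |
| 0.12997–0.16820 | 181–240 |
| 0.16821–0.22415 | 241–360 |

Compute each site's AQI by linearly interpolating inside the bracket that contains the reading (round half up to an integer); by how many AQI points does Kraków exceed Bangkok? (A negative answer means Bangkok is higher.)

-247

Santiago: 0.11020 ∈ [0.10926, 0.12996] ↔ index [121, 180].
121 + (0.11020−0.10926)·(180−121)/(0.12996−0.10926) = 121 + 0.00094·59/0.02070 ≈ 123.68, so AQI = 124.
Bangkok: 0.17888 lies in 0.16821–0.22415, so I_lo=241, I_hi=360, C_lo=0.16821, C_hi=0.22415.
(360−241)/(0.22415−0.16821) × (0.17888−0.16821) + 241 = 119/0.05594 × 0.01067 + 241 ≈ 263.70 → 264.
Kraków: 0.01786 lies in 0.00000–0.06263, so I_lo=0, I_hi=60, C_lo=0.00000, C_hi=0.06263.
(60−0)/(0.06263−0.00000) × (0.01786−0.00000) + 0 = 60/0.06263 × 0.01786 + 0 ≈ 17.11 → 17.
Denver: 0.21699 lies in 0.16821–0.22415, so I_lo=241, I_hi=360, C_lo=0.16821, C_hi=0.22415.
(360−241)/(0.22415−0.16821) × (0.21699−0.16821) + 241 = 119/0.05594 × 0.04878 + 241 ≈ 344.77 → 345.
AQIs: Santiago=124, Bangkok=264, Kraków=17, Denver=345. Kraków (17) − Bangkok (264) = -247.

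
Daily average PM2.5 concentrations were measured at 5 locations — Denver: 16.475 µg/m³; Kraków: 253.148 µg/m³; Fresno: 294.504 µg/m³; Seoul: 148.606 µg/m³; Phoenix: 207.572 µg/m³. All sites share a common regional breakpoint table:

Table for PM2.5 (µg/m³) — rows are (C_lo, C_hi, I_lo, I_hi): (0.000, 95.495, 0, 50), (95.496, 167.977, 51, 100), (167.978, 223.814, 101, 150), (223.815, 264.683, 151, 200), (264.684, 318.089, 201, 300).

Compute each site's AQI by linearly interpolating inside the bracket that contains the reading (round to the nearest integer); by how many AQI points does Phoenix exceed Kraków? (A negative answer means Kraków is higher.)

Denver: 16.475 ∈ [0.000, 95.495] ↔ index [0, 50].
0 + (16.475−0.000)·(50−0)/(95.495−0.000) = 0 + 16.475·50/95.495 ≈ 8.63, so AQI = 9.
Kraków: 253.148 lies in 223.815–264.683, so I_lo=151, I_hi=200, C_lo=223.815, C_hi=264.683.
(200−151)/(264.683−223.815) × (253.148−223.815) + 151 = 49/40.868 × 29.333 + 151 ≈ 186.17 → 186.
Fresno: row 264.684–318.089 (AQI 201–300). (300−201)·(294.504−264.684)/(318.089−264.684) + 201 = 99·29.820/53.405 + 201 ≈ 256.28 → 256.
Seoul: 148.606 ∈ [95.496, 167.977] ↔ index [51, 100].
51 + (148.606−95.496)·(100−51)/(167.977−95.496) = 51 + 53.110·49/72.481 ≈ 86.90, so AQI = 87.
Phoenix: 207.572 lies in 167.978–223.814, so I_lo=101, I_hi=150, C_lo=167.978, C_hi=223.814.
(150−101)/(223.814−167.978) × (207.572−167.978) + 101 = 49/55.836 × 39.594 + 101 ≈ 135.75 → 136.
AQIs: Denver=9, Kraków=186, Fresno=256, Seoul=87, Phoenix=136. Phoenix (136) − Kraków (186) = -50.

-50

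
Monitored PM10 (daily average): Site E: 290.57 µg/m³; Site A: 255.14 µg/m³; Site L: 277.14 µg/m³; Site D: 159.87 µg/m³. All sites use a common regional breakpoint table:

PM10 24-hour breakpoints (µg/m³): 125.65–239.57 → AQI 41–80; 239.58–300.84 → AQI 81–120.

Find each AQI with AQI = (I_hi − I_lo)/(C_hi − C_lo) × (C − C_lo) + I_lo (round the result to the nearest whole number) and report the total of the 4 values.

Site E: 290.57 lies in 239.58–300.84, so I_lo=81, I_hi=120, C_lo=239.58, C_hi=300.84.
(120−81)/(300.84−239.58) × (290.57−239.58) + 81 = 39/61.26 × 50.99 + 81 ≈ 113.46 → 113.
Site A: 255.14 lies in 239.58–300.84, so I_lo=81, I_hi=120, C_lo=239.58, C_hi=300.84.
(120−81)/(300.84−239.58) × (255.14−239.58) + 81 = 39/61.26 × 15.56 + 81 ≈ 90.91 → 91.
Site L: 277.14 lies in 239.58–300.84, so I_lo=81, I_hi=120, C_lo=239.58, C_hi=300.84.
(120−81)/(300.84−239.58) × (277.14−239.58) + 81 = 39/61.26 × 37.56 + 81 ≈ 104.91 → 105.
Site D: 159.87 ∈ [125.65, 239.57] ↔ index [41, 80].
41 + (159.87−125.65)·(80−41)/(239.57−125.65) = 41 + 34.22·39/113.92 ≈ 52.72, so AQI = 53.
AQIs: Site E=113, Site A=91, Site L=105, Site D=53. Sum = 113 + 91 + 105 + 53 = 362.

362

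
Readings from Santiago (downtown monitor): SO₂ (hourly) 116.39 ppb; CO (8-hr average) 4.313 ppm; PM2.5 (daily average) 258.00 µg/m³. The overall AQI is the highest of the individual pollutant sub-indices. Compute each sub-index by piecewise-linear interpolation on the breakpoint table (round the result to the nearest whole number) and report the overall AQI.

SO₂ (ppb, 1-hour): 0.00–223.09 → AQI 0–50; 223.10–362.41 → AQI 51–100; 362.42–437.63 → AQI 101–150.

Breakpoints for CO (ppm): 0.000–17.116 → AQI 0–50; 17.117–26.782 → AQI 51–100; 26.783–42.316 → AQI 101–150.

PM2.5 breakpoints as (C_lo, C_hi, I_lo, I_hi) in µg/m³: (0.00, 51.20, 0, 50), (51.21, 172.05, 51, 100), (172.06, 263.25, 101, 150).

SO₂ 116.39: bracket 0.00–223.09 → index 0–50; slope 50/223.09, offset 116.39.
AQI = 0 + 50/223.09·116.39 ≈ 26.09 ⇒ 26.
CO: 4.313 lies in 0.000–17.116, so I_lo=0, I_hi=50, C_lo=0.000, C_hi=17.116.
(50−0)/(17.116−0.000) × (4.313−0.000) + 0 = 50/17.116 × 4.313 + 0 ≈ 12.60 → 13.
PM2.5: row 172.06–263.25 (AQI 101–150). (150−101)·(258.00−172.06)/(263.25−172.06) + 101 = 49·85.94/91.19 + 101 ≈ 147.18 → 147.
Sub-indices: SO₂→26, CO→13, PM2.5→147. Overall AQI = max = 147; dominant pollutant is PM2.5.

147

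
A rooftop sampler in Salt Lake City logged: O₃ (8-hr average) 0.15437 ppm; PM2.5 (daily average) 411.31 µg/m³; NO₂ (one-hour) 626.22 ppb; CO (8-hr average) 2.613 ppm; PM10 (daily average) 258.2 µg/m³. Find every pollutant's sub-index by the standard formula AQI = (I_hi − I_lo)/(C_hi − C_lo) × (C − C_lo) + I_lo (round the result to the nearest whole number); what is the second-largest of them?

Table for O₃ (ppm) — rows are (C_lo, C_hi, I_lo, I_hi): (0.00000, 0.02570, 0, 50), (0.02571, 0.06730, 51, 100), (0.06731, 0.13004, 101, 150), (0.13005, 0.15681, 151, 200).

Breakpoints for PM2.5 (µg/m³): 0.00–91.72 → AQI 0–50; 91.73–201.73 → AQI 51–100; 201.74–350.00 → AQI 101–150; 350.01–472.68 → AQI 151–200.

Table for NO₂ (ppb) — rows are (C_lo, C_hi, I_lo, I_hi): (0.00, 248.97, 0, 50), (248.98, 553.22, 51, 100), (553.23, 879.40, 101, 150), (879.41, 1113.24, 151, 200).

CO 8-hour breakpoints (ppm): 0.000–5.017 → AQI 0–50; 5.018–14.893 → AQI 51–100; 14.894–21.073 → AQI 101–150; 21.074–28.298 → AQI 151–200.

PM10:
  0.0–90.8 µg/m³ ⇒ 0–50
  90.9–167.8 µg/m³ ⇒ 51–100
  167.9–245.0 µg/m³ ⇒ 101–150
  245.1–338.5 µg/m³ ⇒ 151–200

O₃ 0.15437: bracket 0.13005–0.15681 → index 151–200; slope 49/0.02676, offset 0.02432.
AQI = 151 + 49/0.02676·0.02432 ≈ 195.53 ⇒ 196.
PM2.5: row 350.01–472.68 (AQI 151–200). (200−151)·(411.31−350.01)/(472.68−350.01) + 151 = 49·61.30/122.67 + 151 ≈ 175.49 → 175.
NO₂: 626.22 lies in 553.23–879.40, so I_lo=101, I_hi=150, C_lo=553.23, C_hi=879.40.
(150−101)/(879.40−553.23) × (626.22−553.23) + 101 = 49/326.17 × 72.99 + 101 ≈ 111.97 → 112.
CO 2.613: bracket 0.000–5.017 → index 0–50; slope 50/5.017, offset 2.613.
AQI = 0 + 50/5.017·2.613 ≈ 26.04 ⇒ 26.
PM10: 258.2 lies in 245.1–338.5, so I_lo=151, I_hi=200, C_lo=245.1, C_hi=338.5.
(200−151)/(338.5−245.1) × (258.2−245.1) + 151 = 49/93.4 × 13.1 + 151 ≈ 157.87 → 158.
Sub-indices: O₃→196, PM2.5→175, NO₂→112, CO→26, PM10→158. Ranked high→low: 196, 175, 158, 112, 26. Second-highest sub-index = 175.

175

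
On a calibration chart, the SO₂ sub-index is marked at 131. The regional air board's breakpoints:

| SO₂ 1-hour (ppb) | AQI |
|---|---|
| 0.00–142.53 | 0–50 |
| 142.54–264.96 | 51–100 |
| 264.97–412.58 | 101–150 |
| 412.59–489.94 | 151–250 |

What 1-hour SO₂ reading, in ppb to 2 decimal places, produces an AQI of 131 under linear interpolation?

AQI 131 lies in the 101–150 band, which corresponds to 264.97–412.58 ppb.
C = 264.97 + (131−101)×(412.58−264.97)/(150−101) = 264.97 + 30×147.61/49 ≈ 355.3435 ppb → 355.34 ppb to 2 dp.

355.34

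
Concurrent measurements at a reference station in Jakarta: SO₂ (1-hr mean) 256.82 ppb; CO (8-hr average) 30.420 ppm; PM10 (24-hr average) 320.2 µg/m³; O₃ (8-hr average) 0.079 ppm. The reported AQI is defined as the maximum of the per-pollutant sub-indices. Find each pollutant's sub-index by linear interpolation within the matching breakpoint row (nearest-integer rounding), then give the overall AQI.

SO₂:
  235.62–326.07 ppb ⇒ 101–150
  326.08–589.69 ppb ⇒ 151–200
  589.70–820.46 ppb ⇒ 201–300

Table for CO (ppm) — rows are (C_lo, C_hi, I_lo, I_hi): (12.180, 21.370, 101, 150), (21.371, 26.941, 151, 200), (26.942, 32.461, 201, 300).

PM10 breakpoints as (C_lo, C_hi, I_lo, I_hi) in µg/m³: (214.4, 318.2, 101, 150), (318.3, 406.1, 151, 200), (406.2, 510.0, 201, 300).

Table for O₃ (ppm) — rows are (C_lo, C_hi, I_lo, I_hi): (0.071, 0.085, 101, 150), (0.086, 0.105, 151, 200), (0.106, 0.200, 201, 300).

263

SO₂ 256.82: bracket 235.62–326.07 → index 101–150; slope 49/90.45, offset 21.20.
AQI = 101 + 49/90.45·21.20 ≈ 112.48 ⇒ 112.
CO 30.420: bracket 26.942–32.461 → index 201–300; slope 99/5.519, offset 3.478.
AQI = 201 + 99/5.519·3.478 ≈ 263.39 ⇒ 263.
PM10 320.2: bracket 318.3–406.1 → index 151–200; slope 49/87.8, offset 1.9.
AQI = 151 + 49/87.8·1.9 ≈ 152.06 ⇒ 152.
O₃: 0.079 lies in 0.071–0.085, so I_lo=101, I_hi=150, C_lo=0.071, C_hi=0.085.
(150−101)/(0.085−0.071) × (0.079−0.071) + 101 = 49/0.014 × 0.008 + 101 ≈ 129.00 → 129.
Sub-indices: SO₂→112, CO→263, PM10→152, O₃→129. Overall AQI = max = 263; dominant pollutant is CO.
AQI 263: Very Unhealthy.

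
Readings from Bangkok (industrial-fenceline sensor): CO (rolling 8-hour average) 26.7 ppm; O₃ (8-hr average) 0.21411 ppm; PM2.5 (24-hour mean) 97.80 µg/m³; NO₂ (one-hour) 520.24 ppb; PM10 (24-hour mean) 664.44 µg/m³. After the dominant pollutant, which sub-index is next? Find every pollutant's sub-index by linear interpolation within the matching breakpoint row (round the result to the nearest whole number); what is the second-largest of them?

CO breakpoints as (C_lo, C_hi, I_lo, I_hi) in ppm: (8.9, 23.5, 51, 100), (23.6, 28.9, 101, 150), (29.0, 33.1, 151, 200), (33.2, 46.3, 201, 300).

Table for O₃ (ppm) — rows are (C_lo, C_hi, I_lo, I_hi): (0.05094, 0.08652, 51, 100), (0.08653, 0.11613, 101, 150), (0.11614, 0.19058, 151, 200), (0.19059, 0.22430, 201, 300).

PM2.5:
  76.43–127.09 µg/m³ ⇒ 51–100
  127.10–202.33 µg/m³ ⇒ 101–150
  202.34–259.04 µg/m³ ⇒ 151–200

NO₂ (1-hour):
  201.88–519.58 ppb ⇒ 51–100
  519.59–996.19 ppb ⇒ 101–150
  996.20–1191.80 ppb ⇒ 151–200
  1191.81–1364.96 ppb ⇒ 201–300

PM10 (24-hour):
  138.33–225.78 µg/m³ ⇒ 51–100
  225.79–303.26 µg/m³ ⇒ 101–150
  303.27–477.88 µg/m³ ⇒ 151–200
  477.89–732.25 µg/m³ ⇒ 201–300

CO 26.7: bracket 23.6–28.9 → index 101–150; slope 49/5.3, offset 3.1.
AQI = 101 + 49/5.3·3.1 ≈ 129.66 ⇒ 130.
O₃: row 0.19059–0.22430 (AQI 201–300). (300−201)·(0.21411−0.19059)/(0.22430−0.19059) + 201 = 99·0.02352/0.03371 + 201 ≈ 270.07 → 270.
PM2.5: 97.80 lies in 76.43–127.09, so I_lo=51, I_hi=100, C_lo=76.43, C_hi=127.09.
(100−51)/(127.09−76.43) × (97.80−76.43) + 51 = 49/50.66 × 21.37 + 51 ≈ 71.67 → 72.
NO₂: 520.24 lies in 519.59–996.19, so I_lo=101, I_hi=150, C_lo=519.59, C_hi=996.19.
(150−101)/(996.19−519.59) × (520.24−519.59) + 101 = 49/476.60 × 0.65 + 101 ≈ 101.07 → 101.
PM10: 664.44 ∈ [477.89, 732.25] ↔ index [201, 300].
201 + (664.44−477.89)·(300−201)/(732.25−477.89) = 201 + 186.55·99/254.36 ≈ 273.61, so AQI = 274.
Sub-indices: CO→130, O₃→270, PM2.5→72, NO₂→101, PM10→274. Ranked high→low: 274, 270, 130, 101, 72. Second-highest sub-index = 270.

270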